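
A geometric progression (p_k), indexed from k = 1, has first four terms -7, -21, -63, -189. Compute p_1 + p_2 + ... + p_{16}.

Common ratio r = 3.
p_k = (-7)·3^(k-1).
S = (-7)·(3^16 - 1)/(3 - 1) = (-7)·(43046721 - 1)/(2) = -150663520.

-150663520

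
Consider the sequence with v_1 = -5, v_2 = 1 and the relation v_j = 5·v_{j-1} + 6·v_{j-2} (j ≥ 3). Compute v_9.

Applying the relation repeatedly:
v_3 = -25; v_4 = -119; v_5 = -745; v_6 = -4439; v_7 = -26665; v_8 = -159959; v_9 = -959785.
(Characteristic roots are 6 and -1.)

-959785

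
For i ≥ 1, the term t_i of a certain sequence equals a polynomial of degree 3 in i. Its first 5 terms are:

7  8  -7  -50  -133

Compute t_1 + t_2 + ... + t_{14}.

1st diffs: 1, -15, -43, -83.
2nd diffs: -16, -28, -40.
3rd diffs: -12, -12 (constant).
Newton forward-difference form: t_i = 7 + 1·C(i-1,1) + (-16)·C(i-1,2) + (-12)·C(i-1,3).
Continuing: …, -268, -467, -742, -1105, …, t_{14} = -4660.
Summing i = 1..14 (14 terms) gives -17647.

-17647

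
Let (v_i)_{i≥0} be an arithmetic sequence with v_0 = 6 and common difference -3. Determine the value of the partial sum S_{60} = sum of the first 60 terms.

v_i = 6 + (i - 0)·(-3).
v_{59} = -171; S = 60·(6 + (-171))/2 = -4950.

-4950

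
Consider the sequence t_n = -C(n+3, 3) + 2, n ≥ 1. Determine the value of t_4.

-33

C(7, 3) = 35, so t_4 = -33.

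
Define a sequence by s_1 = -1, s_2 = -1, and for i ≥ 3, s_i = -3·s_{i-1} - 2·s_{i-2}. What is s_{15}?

Compute successive terms:
s_3 = 5  s_4 = -13  s_5 = 29  …  s_{12} = -4093  s_{13} = 8189  s_{14} = -16381  s_{15} = 32765.
(Characteristic roots are -1 and -2.)

32765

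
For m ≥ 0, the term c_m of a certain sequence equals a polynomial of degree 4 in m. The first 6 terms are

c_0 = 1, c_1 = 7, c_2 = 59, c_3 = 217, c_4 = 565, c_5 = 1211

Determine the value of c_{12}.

28189

1st diffs: 6, 52, 158, 348, 646.
2nd diffs: 46, 106, 190, 298.
3rd diffs: 60, 84, 108.
4th diffs: 24, 24 (constant).
Newton forward-difference form: c_m = 1 + 6·C(m,1) + 46·C(m,2) + 60·C(m,3) + 24·C(m,4).
At m = 12: m = 12, so c_{12} = 1 + 72 + 3036 + 13200 + 11880 = 28189.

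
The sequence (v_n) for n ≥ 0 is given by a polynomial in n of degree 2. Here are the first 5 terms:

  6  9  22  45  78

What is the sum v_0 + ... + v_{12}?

1st diffs: 3, 13, 23, 33.
2nd diffs: 10, 10, 10 (constant).
So v_n = 5n^2 - 2n + 6.
Continuing: …, 121, 174, 237, 310, …, v_{12} = 702.
Summing n = 0..12 (13 terms) gives 3172.

3172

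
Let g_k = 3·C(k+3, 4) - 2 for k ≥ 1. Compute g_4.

103

C(7, 4) = 35, so g_4 = 103.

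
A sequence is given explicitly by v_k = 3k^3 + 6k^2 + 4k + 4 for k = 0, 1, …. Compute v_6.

892

v_6 = 3·6^3 + 6·6^2 + 4·6 + 4 = 892.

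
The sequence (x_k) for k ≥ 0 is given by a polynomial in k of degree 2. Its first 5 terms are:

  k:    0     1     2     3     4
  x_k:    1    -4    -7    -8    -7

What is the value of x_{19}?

1st diffs: -5, -3, -1, 1.
2nd diffs: 2, 2, 2 (constant).
Newton forward-difference form: x_k = 1 + (-5)·C(k,1) + 2·C(k,2).
At k = 19: k = 19, so x_{19} = 1 - 95 + 342 = 248.

248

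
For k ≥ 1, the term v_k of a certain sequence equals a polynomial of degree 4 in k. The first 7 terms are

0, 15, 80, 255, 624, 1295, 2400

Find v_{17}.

1st diffs: 15, 65, 175, 369, 671, 1105.
2nd diffs: 50, 110, 194, 302, 434.
3rd diffs: 60, 84, 108, 132.
4th diffs: 24, 24, 24 (constant).
Newton forward-difference form: v_k = 15·C(k-1,1) + 50·C(k-1,2) + 60·C(k-1,3) + 24·C(k-1,4).
At k = 17: k-1 = 16, so v_{17} = 240 + 6000 + 33600 + 43680 = 83520.

83520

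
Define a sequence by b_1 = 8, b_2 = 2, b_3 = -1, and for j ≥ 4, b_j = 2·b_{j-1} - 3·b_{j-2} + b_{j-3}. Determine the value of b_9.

-32

Iterate the recurrence:
b_4 = 0;  b_5 = 5;  b_6 = 9;  b_7 = 3;  b_8 = -16;  b_9 = -32.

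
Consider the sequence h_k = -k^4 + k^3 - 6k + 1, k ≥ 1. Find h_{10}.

-9059

h_{10} = -1·10^4 + 1·10^3 - 6·10 + 1 = -9059.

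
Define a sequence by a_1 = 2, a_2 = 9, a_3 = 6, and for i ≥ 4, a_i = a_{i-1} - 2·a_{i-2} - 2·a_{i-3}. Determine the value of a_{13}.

Step forward from the initial values:
a_4 = -16;  a_5 = -46;  a_6 = -26;  a_7 = 98;  a_8 = 242;  a_9 = 98;  a_{10} = -582;  a_{11} = -1262;  a_{12} = -294;  a_{13} = 3394.

3394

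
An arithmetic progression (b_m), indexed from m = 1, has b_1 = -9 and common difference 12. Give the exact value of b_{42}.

483

b_m = -9 + (m - 1)·12.
b_{42} = -9 + 41·12 = 483.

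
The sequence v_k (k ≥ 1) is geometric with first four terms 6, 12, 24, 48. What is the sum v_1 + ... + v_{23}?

Common ratio r = 2.
v_k = 6·2^(k-1).
S = 6·(2^23 - 1)/(2 - 1) = 6·(8388608 - 1)/(1) = 50331642.

50331642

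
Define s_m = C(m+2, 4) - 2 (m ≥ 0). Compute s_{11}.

C(13, 4) = 715, so s_{11} = 713.

713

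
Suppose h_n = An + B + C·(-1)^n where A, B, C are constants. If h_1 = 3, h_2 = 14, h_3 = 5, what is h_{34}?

Plug in n = 1, 2, 3: A + B - C = 3; 2A + B + C = 14; 3A + B - C = 5.
Subtracting the first from the second: A + 2C = 11.
Subtracting the second from the third: A - 2C = -9.
Solving: C = 5, A = 1, then B = 7.
Hence h_{34} = 1·34 + 7 + 5·1 = 46.

46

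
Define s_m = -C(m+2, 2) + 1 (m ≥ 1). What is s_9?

-54

C(11, 2) = 55, so s_9 = -54.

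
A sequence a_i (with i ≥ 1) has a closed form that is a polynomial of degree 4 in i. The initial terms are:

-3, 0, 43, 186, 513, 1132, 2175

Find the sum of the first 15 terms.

172442

1st diffs: 3, 43, 143, 327, 619, 1043.
2nd diffs: 40, 100, 184, 292, 424.
3rd diffs: 60, 84, 108, 132.
4th diffs: 24, 24, 24 (constant).
Newton forward-difference form: a_i = -3 + 3·C(i-1,1) + 40·C(i-1,2) + 60·C(i-1,3) + 24·C(i-1,4).
Continuing: …, 3798, 6181, 9528, 14067, …, a_{15} = 49543.
Summing i = 1..15 (15 terms) gives 172442.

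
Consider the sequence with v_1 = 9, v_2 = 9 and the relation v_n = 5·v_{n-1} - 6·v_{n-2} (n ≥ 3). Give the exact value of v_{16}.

-128550339

Step forward from the initial values:
v_3 = -9, v_4 = -99, v_5 = -441, …, v_{13} = -4709241, v_{14} = -14201451, v_{15} = -42751809, v_{16} = -128550339.
(Characteristic roots are 3 and 2.)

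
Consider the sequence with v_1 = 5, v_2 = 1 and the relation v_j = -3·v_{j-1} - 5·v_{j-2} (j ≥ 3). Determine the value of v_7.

797

Iterate the recurrence:
v_3 = -28; v_4 = 79; v_5 = -97; v_6 = -104; v_7 = 797.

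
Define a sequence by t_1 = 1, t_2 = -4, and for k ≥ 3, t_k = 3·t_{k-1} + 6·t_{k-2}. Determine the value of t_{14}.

Applying the relation repeatedly:
t_3 = -6; t_4 = -42; t_5 = -162; …; t_{11} = -1167858; t_{12} = -5106402; t_{13} = -22326354; t_{14} = -97617474.

-97617474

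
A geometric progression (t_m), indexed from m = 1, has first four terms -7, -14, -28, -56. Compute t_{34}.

-60129542144

Common ratio r = 2.
t_m = (-7)·2^(m-1).
t_{34} = (-7)·2^33 = -60129542144.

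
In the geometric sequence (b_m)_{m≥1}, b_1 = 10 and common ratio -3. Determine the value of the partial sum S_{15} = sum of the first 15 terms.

35872270

b_m = 10·(-3)^(m-1).
S = 10·((-3)^15 - 1)/(-3 - 1) = 10·(-14348907 - 1)/(-4) = 35872270.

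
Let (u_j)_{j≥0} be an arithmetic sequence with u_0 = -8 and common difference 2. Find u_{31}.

u_j = -8 + (j - 0)·2.
u_{31} = -8 + 31·2 = 54.

54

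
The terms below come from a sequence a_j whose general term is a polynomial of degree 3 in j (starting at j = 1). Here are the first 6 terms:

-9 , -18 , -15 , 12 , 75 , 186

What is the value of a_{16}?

1st diffs: -9, 3, 27, 63, 111.
2nd diffs: 12, 24, 36, 48.
3rd diffs: 12, 12, 12 (constant).
So a_j = 2j^3 - 6j^2 - 5j.
Evaluating at j = 16 gives a_{16} = 6576.

6576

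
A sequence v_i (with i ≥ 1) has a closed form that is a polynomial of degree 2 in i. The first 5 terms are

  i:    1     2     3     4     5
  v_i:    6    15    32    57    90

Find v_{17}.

1st diffs: 9, 17, 25, 33.
2nd diffs: 8, 8, 8 (constant).
Newton forward-difference form: v_i = 6 + 9·C(i-1,1) + 8·C(i-1,2).
At i = 17: i-1 = 16, so v_{17} = 6 + 144 + 960 = 1110.

1110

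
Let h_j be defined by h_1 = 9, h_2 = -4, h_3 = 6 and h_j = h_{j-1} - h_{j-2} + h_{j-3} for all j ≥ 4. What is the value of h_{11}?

6

Step forward from the initial values:
h_4 = 19;  h_5 = 9;  h_6 = -4;  h_7 = 6;  h_8 = 19;  h_9 = 9;  h_{10} = -4;  h_{11} = 6.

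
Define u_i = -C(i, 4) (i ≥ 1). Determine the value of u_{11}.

-330

C(11, 4) = 330, so u_{11} = -330.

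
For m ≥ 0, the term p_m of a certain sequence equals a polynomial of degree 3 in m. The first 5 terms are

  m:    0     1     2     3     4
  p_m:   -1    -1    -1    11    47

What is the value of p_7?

1st diffs: 0, 0, 12, 36.
2nd diffs: 0, 12, 24.
3rd diffs: 12, 12 (constant).
Newton forward-difference form: p_m = -1 + 12·C(m,3).
At m = 7: m = 7, so p_7 = -1 + 420 = 419.

419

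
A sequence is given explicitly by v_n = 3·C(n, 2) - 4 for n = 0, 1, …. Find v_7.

59

C(7, 2) = 21, so v_7 = 59.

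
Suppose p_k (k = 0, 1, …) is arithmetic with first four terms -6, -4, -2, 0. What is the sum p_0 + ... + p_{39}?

1320

Common difference d = 2.
p_k = -6 + (k - 0)·2.
p_{39} = 72; S = 40·(-6 + 72)/2 = 1320.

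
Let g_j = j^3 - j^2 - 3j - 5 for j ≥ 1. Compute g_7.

g_7 = 1·7^3 - 1·7^2 - 3·7 - 5 = 268.

268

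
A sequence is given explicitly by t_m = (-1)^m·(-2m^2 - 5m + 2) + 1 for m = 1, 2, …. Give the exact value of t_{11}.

296

(-1)^11 = -1; -2m^2 - 5m + 2 at m=11 is -295; so t_{11} = 296.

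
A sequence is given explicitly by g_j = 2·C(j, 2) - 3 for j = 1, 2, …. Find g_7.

C(7, 2) = 21, so g_7 = 39.

39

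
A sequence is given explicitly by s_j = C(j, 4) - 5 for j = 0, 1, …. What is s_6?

10

C(6, 4) = 15, so s_6 = 10.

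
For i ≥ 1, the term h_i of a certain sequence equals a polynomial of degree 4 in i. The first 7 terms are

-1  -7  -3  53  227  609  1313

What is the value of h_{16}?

52829

1st diffs: -6, 4, 56, 174, 382, 704.
2nd diffs: 10, 52, 118, 208, 322.
3rd diffs: 42, 66, 90, 114.
4th diffs: 24, 24, 24 (constant).
So h_i = i^4 - 3i^3 - 2i^2 + 6i - 3.
Evaluating at i = 16 gives h_{16} = 52829.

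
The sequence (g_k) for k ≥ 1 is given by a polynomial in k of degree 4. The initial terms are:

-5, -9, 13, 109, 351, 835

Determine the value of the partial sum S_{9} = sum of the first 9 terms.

11067

1st diffs: -4, 22, 96, 242, 484.
2nd diffs: 26, 74, 146, 242.
3rd diffs: 48, 72, 96.
4th diffs: 24, 24 (constant).
Newton forward-difference form: g_k = -5 + (-4)·C(k-1,1) + 26·C(k-1,2) + 48·C(k-1,3) + 24·C(k-1,4).
Continuing: 1681, 3033, 5059.
Summing k = 1..9 (9 terms) gives 11067.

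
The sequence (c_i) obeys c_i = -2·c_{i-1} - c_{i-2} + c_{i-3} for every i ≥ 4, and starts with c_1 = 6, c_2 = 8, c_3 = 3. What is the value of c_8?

Step forward from the initial values:
c_4 = -8;  c_5 = 21;  c_6 = -31;  c_7 = 33;  c_8 = -14.

-14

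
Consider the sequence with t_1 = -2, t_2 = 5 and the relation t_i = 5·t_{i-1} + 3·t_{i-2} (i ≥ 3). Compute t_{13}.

539877742

t_3 = 19  t_4 = 110  t_5 = 607  …  t_{10} = 3172790  t_{11} = 17581639  t_{12} = 97426565  t_{13} = 539877742.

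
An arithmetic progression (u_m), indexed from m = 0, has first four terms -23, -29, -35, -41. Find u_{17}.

Common difference d = -6.
u_m = -23 + (m - 0)·(-6).
u_{17} = -23 + 17·(-6) = -125.

-125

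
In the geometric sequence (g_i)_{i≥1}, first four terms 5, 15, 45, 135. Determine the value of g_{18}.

Common ratio r = 3.
g_i = 5·3^(i-1).
g_{18} = 5·3^17 = 645700815.

645700815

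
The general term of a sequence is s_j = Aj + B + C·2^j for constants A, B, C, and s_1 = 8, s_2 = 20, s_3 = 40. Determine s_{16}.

The three given values yield: A + B + 2C = 8; 2A + B + 4C = 20; 3A + B + 8C = 40.
Subtracting the first from the second: A + 2C = 12.
Subtracting the second from the third: A + 4C = 20.
Solving: C = 4, A = 4, then B = -4.
Therefore s_{16} = 64 + (-4) + 4·65536 = 262204.

262204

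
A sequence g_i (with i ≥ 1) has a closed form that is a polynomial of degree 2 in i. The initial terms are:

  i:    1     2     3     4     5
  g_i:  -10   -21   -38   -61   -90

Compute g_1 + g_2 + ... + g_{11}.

1st diffs: -11, -17, -23, -29.
2nd diffs: -6, -6, -6 (constant).
So g_i = -3i^2 - 2i - 5.
Continuing: …, -125, -166, -213, -266, …, g_{11} = -390.
Summing i = 1..11 (11 terms) gives -1705.

-1705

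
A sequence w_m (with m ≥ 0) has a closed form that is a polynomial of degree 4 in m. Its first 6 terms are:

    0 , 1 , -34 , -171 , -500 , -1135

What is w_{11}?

-20779

1st diffs: 1, -35, -137, -329, -635.
2nd diffs: -36, -102, -192, -306.
3rd diffs: -66, -90, -114.
4th diffs: -24, -24 (constant).
Newton forward-difference form: w_m = 1·C(m,1) + (-36)·C(m,2) + (-66)·C(m,3) + (-24)·C(m,4).
At m = 11: m = 11, so w_{11} = 11 - 1980 - 10890 - 7920 = -20779.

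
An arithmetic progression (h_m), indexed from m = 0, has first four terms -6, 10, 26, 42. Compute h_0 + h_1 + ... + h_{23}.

4272

Common difference d = 16.
h_m = -6 + (m - 0)·16.
h_{23} = 362; S = 24·(-6 + 362)/2 = 4272.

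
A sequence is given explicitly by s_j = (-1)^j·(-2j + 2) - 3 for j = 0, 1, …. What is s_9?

13

(-1)^9 = -1; -2j + 2 at j=9 is -16; so s_9 = 13.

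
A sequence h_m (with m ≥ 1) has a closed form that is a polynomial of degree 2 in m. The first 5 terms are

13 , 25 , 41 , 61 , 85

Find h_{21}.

1st diffs: 12, 16, 20, 24.
2nd diffs: 4, 4, 4 (constant).
So h_m = 2m^2 + 6m + 5.
Evaluating at m = 21 gives h_{21} = 1013.

1013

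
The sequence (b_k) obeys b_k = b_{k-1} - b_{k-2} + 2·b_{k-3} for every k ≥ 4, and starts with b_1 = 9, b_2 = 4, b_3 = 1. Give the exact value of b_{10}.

35

Iterate the recurrence:
b_4 = 15; b_5 = 22; b_6 = 9; b_7 = 17; b_8 = 52; b_9 = 53; b_{10} = 35.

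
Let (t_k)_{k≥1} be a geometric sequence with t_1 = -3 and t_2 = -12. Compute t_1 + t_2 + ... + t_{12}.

-16777215

Common ratio r = 4.
t_k = (-3)·4^(k-1).
S = (-3)·(4^12 - 1)/(4 - 1) = (-3)·(16777216 - 1)/(3) = -16777215.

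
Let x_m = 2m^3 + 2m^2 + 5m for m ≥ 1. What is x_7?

x_7 = 2·7^3 + 2·7^2 + 5·7 = 819.

819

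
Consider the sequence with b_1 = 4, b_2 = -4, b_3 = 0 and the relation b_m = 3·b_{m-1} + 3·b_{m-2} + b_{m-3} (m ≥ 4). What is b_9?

Iterate the recurrence:
b_4 = -8;  b_5 = -28;  b_6 = -108;  b_7 = -416;  b_8 = -1600;  b_9 = -6156.

-6156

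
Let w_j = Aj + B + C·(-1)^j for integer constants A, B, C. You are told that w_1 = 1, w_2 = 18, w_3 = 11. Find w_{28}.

Write the equations: A + B - C = 1; 2A + B + C = 18; 3A + B - C = 11.
Subtracting the first from the second: A + 2C = 17.
Subtracting the second from the third: A - 2C = -7.
Solving: C = 6, A = 5, then B = 2.
Hence w_{28} = 5·28 + 2 + 6·1 = 148.

148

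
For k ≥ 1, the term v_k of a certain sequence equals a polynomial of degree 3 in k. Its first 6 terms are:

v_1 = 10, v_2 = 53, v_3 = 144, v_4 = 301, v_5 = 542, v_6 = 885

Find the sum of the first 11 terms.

1st diffs: 43, 91, 157, 241, 343.
2nd diffs: 48, 66, 84, 102.
3rd diffs: 18, 18, 18 (constant).
Newton forward-difference form: v_k = 10 + 43·C(k-1,1) + 48·C(k-1,2) + 18·C(k-1,3).
Continuing: …, 1348, 1949, 2706, 3637, …, v_{11} = 4760.
Summing k = 1..11 (11 terms) gives 16335.

16335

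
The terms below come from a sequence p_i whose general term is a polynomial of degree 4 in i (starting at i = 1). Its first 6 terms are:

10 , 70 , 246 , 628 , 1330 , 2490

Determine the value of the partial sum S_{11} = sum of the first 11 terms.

63338

1st diffs: 60, 176, 382, 702, 1160.
2nd diffs: 116, 206, 320, 458.
3rd diffs: 90, 114, 138.
4th diffs: 24, 24 (constant).
Newton forward-difference form: p_i = 10 + 60·C(i-1,1) + 116·C(i-1,2) + 90·C(i-1,3) + 24·C(i-1,4).
Continuing: …, 4270, 6856, 10458, 15310, …, p_{11} = 21670.
Summing i = 1..11 (11 terms) gives 63338.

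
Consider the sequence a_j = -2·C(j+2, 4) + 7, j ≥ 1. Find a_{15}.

C(17, 4) = 2380, so a_{15} = -4753.

-4753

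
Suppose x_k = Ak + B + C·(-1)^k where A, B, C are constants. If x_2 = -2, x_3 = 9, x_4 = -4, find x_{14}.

At k = 2, 3, 4: 2A + B + C = -2; 3A + B - C = 9; 4A + B + C = -4.
Subtracting the first from the second: A - 2C = 11.
Subtracting the second from the third: A + 2C = -13.
Solving: C = -6, A = -1, then B = 6.
Therefore x_{14} = -14 + 6 + (-6)·1 = -14.

-14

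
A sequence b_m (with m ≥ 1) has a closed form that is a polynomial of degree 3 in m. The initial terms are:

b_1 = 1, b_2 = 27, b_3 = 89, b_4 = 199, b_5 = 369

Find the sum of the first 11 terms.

11341

1st diffs: 26, 62, 110, 170.
2nd diffs: 36, 48, 60.
3rd diffs: 12, 12 (constant).
Newton forward-difference form: b_m = 1 + 26·C(m-1,1) + 36·C(m-1,2) + 12·C(m-1,3).
Continuing: …, 611, 937, 1359, 1889, …, b_{11} = 3321.
Summing m = 1..11 (11 terms) gives 11341.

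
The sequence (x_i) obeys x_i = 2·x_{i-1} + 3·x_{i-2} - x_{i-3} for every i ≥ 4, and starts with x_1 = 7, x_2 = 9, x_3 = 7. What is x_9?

6127

Iterate the recurrence:
x_4 = 34, x_5 = 80, x_6 = 255, x_7 = 716, x_8 = 2117, x_9 = 6127.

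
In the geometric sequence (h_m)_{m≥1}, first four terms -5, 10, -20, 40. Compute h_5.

-80

Common ratio r = -2.
h_m = (-5)·(-2)^(m-1).
h_5 = (-5)·(-2)^4 = -80.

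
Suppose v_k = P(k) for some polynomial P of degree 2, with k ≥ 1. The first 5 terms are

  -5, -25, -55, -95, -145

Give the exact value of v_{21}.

1st diffs: -20, -30, -40, -50.
2nd diffs: -10, -10, -10 (constant).
Newton forward-difference form: v_k = -5 + (-20)·C(k-1,1) + (-10)·C(k-1,2).
At k = 21: k-1 = 20, so v_{21} = -5 - 400 - 1900 = -2305.

-2305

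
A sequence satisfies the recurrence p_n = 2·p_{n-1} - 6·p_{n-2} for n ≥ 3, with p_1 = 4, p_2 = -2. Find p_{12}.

Step forward from the initial values:
p_3 = -28; p_4 = -44; p_5 = 80; p_6 = 424; p_7 = 368; p_8 = -1808; p_9 = -5824; p_{10} = -800; p_{11} = 33344; p_{12} = 71488.

71488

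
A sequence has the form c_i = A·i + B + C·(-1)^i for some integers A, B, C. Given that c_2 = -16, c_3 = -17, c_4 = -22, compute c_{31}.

Plug in i = 2, 3, 4: 2A + B + C = -16; 3A + B - C = -17; 4A + B + C = -22.
Subtracting the first from the second: A - 2C = -1.
Subtracting the second from the third: A + 2C = -5.
Solving: C = -1, A = -3, then B = -9.
Hence c_{31} = -3·31 + (-9) + (-1)·(-1) = -101.

-101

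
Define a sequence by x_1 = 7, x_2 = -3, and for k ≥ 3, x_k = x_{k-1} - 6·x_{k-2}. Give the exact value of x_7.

-1053

Applying the relation repeatedly:
x_3 = -45, x_4 = -27, x_5 = 243, x_6 = 405, x_7 = -1053.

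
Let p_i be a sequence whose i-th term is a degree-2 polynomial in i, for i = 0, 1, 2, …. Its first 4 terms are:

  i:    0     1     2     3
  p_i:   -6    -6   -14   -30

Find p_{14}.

1st diffs: 0, -8, -16.
2nd diffs: -8, -8 (constant).
Newton forward-difference form: p_i = -6 + (-8)·C(i,2).
At i = 14: i = 14, so p_{14} = -6 - 728 = -734.

-734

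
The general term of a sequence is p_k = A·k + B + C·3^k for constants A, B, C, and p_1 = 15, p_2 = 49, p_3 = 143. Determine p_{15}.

The three given values yield: A + B + 3C = 15; 2A + B + 9C = 49; 3A + B + 27C = 143.
Subtracting the first from the second: A + 6C = 34.
Subtracting the second from the third: A + 18C = 94.
Solving: C = 5, A = 4, then B = -4.
Therefore p_{15} = 60 + (-4) + 5·14348907 = 71744591.

71744591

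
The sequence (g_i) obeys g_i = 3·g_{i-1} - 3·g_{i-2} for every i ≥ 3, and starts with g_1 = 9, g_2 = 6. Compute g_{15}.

-6561

g_3 = -9;  g_4 = -45;  g_5 = -108;  …;  g_{12} = 5103;  g_{13} = 6561;  g_{14} = 4374;  g_{15} = -6561.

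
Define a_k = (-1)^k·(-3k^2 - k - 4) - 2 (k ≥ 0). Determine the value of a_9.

254

(-1)^9 = -1; -3k^2 - k - 4 at k=9 is -256; so a_9 = 254.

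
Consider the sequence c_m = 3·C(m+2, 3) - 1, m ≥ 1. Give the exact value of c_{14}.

1679

C(16, 3) = 560, so c_{14} = 1679.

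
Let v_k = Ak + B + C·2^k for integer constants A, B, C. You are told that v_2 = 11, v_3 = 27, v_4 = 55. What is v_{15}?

The three given values yield: 2A + B + 4C = 11; 3A + B + 8C = 27; 4A + B + 16C = 55.
Subtracting the first from the second: A + 4C = 16.
Subtracting the second from the third: A + 8C = 28.
Solving: C = 3, A = 4, then B = -9.
Therefore v_{15} = 60 + (-9) + 3·32768 = 98355.

98355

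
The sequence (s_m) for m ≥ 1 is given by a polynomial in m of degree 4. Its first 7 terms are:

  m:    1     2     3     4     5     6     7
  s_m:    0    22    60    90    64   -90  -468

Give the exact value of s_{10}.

-4266

1st diffs: 22, 38, 30, -26, -154, -378.
2nd diffs: 16, -8, -56, -128, -224.
3rd diffs: -24, -48, -72, -96.
4th diffs: -24, -24, -24 (constant).
Newton forward-difference form: s_m = 22·C(m-1,1) + 16·C(m-1,2) + (-24)·C(m-1,3) + (-24)·C(m-1,4).
At m = 10: m-1 = 9, so s_{10} = 198 + 576 - 2016 - 3024 = -4266.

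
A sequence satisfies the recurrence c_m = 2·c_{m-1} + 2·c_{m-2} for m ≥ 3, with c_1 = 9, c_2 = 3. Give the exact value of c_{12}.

Applying the relation repeatedly:
c_3 = 24;  c_4 = 54;  c_5 = 156;  c_6 = 420;  c_7 = 1152;  c_8 = 3144;  c_9 = 8592;  c_{10} = 23472;  c_{11} = 64128;  c_{12} = 175200.

175200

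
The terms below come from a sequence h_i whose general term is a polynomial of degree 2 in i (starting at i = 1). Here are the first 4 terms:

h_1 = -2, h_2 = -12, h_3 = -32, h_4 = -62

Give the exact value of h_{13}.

1st diffs: -10, -20, -30.
2nd diffs: -10, -10 (constant).
Newton forward-difference form: h_i = -2 + (-10)·C(i-1,1) + (-10)·C(i-1,2).
At i = 13: i-1 = 12, so h_{13} = -2 - 120 - 660 = -782.

-782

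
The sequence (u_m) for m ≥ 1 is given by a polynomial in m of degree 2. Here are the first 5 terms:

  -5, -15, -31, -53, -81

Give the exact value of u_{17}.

-885

1st diffs: -10, -16, -22, -28.
2nd diffs: -6, -6, -6 (constant).
Newton forward-difference form: u_m = -5 + (-10)·C(m-1,1) + (-6)·C(m-1,2).
At m = 17: m-1 = 16, so u_{17} = -5 - 160 - 720 = -885.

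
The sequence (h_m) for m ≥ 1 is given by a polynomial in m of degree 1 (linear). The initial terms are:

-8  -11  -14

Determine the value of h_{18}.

1st diffs: -3, -3 (constant).
So h_m = -3m - 5.
Evaluating at m = 18 gives h_{18} = -59.

-59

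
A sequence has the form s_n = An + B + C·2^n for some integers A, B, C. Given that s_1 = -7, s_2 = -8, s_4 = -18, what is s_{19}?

The three given values yield: A + B + 2C = -7; 2A + B + 4C = -8; 4A + B + 16C = -18.
Subtracting the first from the second: A + 2C = -1.
Subtracting the second from the third: 2A + 12C = -10.
Solving: C = -1, A = 1, then B = -6.
Hence s_{19} = 1·19 + (-6) + (-1)·524288 = -524275.

-524275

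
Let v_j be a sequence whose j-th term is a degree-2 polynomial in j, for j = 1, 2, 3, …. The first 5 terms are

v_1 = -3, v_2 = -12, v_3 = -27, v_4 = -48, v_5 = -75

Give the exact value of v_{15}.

-675

1st diffs: -9, -15, -21, -27.
2nd diffs: -6, -6, -6 (constant).
Newton forward-difference form: v_j = -3 + (-9)·C(j-1,1) + (-6)·C(j-1,2).
At j = 15: j-1 = 14, so v_{15} = -3 - 126 - 546 = -675.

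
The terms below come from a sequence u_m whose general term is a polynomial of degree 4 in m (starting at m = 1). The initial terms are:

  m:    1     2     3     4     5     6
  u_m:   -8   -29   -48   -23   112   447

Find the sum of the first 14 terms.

1st diffs: -21, -19, 25, 135, 335.
2nd diffs: 2, 44, 110, 200.
3rd diffs: 42, 66, 90.
4th diffs: 24, 24 (constant).
So u_m = m^4 - 3m^3 - 6m^2 + 3m - 3.
Continuing: …, 1096, 2197, 3912, 6427, …, u_{14} = 29047.
Summing m = 1..14 (14 terms) gives 88795.

88795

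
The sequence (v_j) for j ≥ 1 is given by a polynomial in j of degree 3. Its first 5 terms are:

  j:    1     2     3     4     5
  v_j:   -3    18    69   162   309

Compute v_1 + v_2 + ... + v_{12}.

1st diffs: 21, 51, 93, 147.
2nd diffs: 30, 42, 54.
3rd diffs: 12, 12 (constant).
Newton forward-difference form: v_j = -3 + 21·C(j-1,1) + 30·C(j-1,2) + 12·C(j-1,3).
Continuing: …, 522, 813, 1194, 1677, …, v_{12} = 3858.
Summing j = 1..12 (12 terms) gives 13890.

13890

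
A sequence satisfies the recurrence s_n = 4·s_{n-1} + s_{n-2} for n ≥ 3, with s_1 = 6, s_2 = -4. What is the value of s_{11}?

Applying the relation repeatedly:
s_3 = -10  s_4 = -44  s_5 = -186  s_6 = -788  s_7 = -3338  s_8 = -14140  s_9 = -59898  s_{10} = -253732  s_{11} = -1074826.

-1074826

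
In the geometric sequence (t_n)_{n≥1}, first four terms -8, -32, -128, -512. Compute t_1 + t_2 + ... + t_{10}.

Common ratio r = 4.
t_n = (-8)·4^(n-1).
S = (-8)·(4^10 - 1)/(4 - 1) = (-8)·(1048576 - 1)/(3) = -2796200.

-2796200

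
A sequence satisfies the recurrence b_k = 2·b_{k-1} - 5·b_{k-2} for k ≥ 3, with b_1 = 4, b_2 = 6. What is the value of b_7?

512

Step forward from the initial values:
b_3 = -8, b_4 = -46, b_5 = -52, b_6 = 126, b_7 = 512.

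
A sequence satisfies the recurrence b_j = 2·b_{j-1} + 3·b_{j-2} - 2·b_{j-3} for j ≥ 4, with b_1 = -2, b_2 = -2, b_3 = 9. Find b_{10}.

10212

Compute successive terms:
b_4 = 16; b_5 = 63; b_6 = 156; b_7 = 469; b_8 = 1280; b_9 = 3655; b_{10} = 10212.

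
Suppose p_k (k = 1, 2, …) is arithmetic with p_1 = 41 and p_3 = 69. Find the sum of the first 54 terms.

22248

Common difference d = (69 - 41) / (3 - 1) = 14.
p_k = 41 + (k - 1)·14.
p_{54} = 783; S = 54·(41 + 783)/2 = 22248.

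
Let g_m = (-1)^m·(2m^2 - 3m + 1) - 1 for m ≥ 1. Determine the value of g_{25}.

-1177

(-1)^25 = -1; 2m^2 - 3m + 1 at m=25 is 1176; so g_{25} = -1177.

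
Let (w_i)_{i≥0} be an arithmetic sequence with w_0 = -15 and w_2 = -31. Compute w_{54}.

Common difference d = (-31 - (-15)) / (2 - 0) = -8.
w_i = -15 + (i - 0)·(-8).
w_{54} = -15 + 54·(-8) = -447.

-447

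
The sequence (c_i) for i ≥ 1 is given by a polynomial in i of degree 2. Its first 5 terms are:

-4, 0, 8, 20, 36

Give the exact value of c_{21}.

1st diffs: 4, 8, 12, 16.
2nd diffs: 4, 4, 4 (constant).
Newton forward-difference form: c_i = -4 + 4·C(i-1,1) + 4·C(i-1,2).
At i = 21: i-1 = 20, so c_{21} = -4 + 80 + 760 = 836.

836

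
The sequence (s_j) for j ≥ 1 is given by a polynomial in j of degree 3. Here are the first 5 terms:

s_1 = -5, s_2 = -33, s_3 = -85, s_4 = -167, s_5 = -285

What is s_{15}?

1st diffs: -28, -52, -82, -118.
2nd diffs: -24, -30, -36.
3rd diffs: -6, -6 (constant).
Newton forward-difference form: s_j = -5 + (-28)·C(j-1,1) + (-24)·C(j-1,2) + (-6)·C(j-1,3).
At j = 15: j-1 = 14, so s_{15} = -5 - 392 - 2184 - 2184 = -4765.

-4765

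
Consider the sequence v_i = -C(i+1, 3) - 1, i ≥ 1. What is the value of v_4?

-11

C(5, 3) = 10, so v_4 = -11.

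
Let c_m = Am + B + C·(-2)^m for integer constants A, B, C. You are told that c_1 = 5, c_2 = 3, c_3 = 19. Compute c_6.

-41

The three given values yield: A + B - 2C = 5; 2A + B + 4C = 3; 3A + B - 8C = 19.
Subtracting the first from the second: A + 6C = -2.
Subtracting the second from the third: A - 12C = 16.
Solving: C = -1, A = 4, then B = -1.
So c_m = 4·m + (-1) + (-1)·(-2)^m; at m=6 this is -41.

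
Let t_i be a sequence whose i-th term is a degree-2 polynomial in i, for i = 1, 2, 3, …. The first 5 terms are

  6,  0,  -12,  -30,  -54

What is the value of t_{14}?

1st diffs: -6, -12, -18, -24.
2nd diffs: -6, -6, -6 (constant).
Newton forward-difference form: t_i = 6 + (-6)·C(i-1,1) + (-6)·C(i-1,2).
At i = 14: i-1 = 13, so t_{14} = 6 - 78 - 468 = -540.

-540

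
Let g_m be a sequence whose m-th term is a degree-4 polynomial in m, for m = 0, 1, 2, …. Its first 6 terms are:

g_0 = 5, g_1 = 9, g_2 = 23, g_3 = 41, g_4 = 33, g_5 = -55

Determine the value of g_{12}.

-12487

1st diffs: 4, 14, 18, -8, -88.
2nd diffs: 10, 4, -26, -80.
3rd diffs: -6, -30, -54.
4th diffs: -24, -24 (constant).
So g_m = -m^4 + 5m^3 - 3m^2 + 3m + 5.
Evaluating at m = 12 gives g_{12} = -12487.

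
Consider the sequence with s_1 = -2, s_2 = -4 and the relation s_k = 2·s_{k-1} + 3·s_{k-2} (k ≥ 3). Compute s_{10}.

Step forward from the initial values:
s_3 = -14; s_4 = -40; s_5 = -122; s_6 = -364; s_7 = -1094; s_8 = -3280; s_9 = -9842; s_{10} = -29524.
(Characteristic roots are 3 and -1.)

-29524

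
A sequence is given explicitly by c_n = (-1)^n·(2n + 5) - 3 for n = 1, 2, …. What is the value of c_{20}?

42

(-1)^20 = 1; 2n + 5 at n=20 is 45; so c_{20} = 42.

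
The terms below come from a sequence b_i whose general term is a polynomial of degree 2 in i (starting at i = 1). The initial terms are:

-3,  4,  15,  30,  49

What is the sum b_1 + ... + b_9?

561

1st diffs: 7, 11, 15, 19.
2nd diffs: 4, 4, 4 (constant).
Newton forward-difference form: b_i = -3 + 7·C(i-1,1) + 4·C(i-1,2).
Continuing: 72, 99, 130, 165.
Summing i = 1..9 (9 terms) gives 561.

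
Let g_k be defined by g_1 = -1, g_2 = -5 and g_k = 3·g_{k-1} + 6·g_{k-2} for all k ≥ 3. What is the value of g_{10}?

-647757

Applying the relation repeatedly:
g_3 = -21  g_4 = -93  g_5 = -405  g_6 = -1773  g_7 = -7749  g_8 = -33885  g_9 = -148149  g_{10} = -647757.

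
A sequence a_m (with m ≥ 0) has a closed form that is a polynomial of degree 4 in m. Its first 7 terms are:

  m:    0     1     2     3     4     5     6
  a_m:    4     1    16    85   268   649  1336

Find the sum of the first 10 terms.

15673

1st diffs: -3, 15, 69, 183, 381, 687.
2nd diffs: 18, 54, 114, 198, 306.
3rd diffs: 36, 60, 84, 108.
4th diffs: 24, 24, 24 (constant).
Newton forward-difference form: a_m = 4 + (-3)·C(m,1) + 18·C(m,2) + 36·C(m,3) + 24·C(m,4).
Continuing: 2461, 4180, 6673.
Summing m = 0..9 (10 terms) gives 15673.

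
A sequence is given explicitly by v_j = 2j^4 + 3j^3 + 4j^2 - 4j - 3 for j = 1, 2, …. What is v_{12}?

v_{12} = 2·12^4 + 3·12^3 + 4·12^2 - 4·12 - 3 = 47181.

47181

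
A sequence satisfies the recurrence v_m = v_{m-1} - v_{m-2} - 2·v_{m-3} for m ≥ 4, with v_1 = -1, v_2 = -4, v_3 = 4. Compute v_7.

-38

Iterate the recurrence:
v_4 = 10  v_5 = 14  v_6 = -4  v_7 = -38.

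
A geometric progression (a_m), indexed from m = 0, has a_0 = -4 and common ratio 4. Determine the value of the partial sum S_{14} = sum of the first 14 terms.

-357913940

a_m = (-4)·4^(m-0).
S = (-4)·(4^14 - 1)/(4 - 1) = (-4)·(268435456 - 1)/(3) = -357913940.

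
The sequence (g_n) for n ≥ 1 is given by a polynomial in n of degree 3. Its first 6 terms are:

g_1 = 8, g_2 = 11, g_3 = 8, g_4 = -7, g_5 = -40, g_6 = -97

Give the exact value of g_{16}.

-3307

1st diffs: 3, -3, -15, -33, -57.
2nd diffs: -6, -12, -18, -24.
3rd diffs: -6, -6, -6 (constant).
Newton forward-difference form: g_n = 8 + 3·C(n-1,1) + (-6)·C(n-1,2) + (-6)·C(n-1,3).
At n = 16: n-1 = 15, so g_{16} = 8 + 45 - 630 - 2730 = -3307.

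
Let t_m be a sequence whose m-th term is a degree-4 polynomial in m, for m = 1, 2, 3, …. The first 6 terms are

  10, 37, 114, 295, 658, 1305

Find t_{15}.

1st diffs: 27, 77, 181, 363, 647.
2nd diffs: 50, 104, 182, 284.
3rd diffs: 54, 78, 102.
4th diffs: 24, 24 (constant).
Newton forward-difference form: t_m = 10 + 27·C(m-1,1) + 50·C(m-1,2) + 54·C(m-1,3) + 24·C(m-1,4).
At m = 15: m-1 = 14, so t_{15} = 10 + 378 + 4550 + 19656 + 24024 = 48618.

48618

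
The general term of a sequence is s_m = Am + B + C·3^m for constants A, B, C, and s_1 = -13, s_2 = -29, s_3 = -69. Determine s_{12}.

At m = 1, 2, 3: A + B + 3C = -13; 2A + B + 9C = -29; 3A + B + 27C = -69.
Subtracting the first from the second: A + 6C = -16.
Subtracting the second from the third: A + 18C = -40.
Solving: C = -2, A = -4, then B = -3.
Therefore s_{12} = -48 + (-3) + (-2)·531441 = -1062933.

-1062933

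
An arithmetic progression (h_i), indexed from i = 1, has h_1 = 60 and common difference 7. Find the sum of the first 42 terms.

h_i = 60 + (i - 1)·7.
h_{42} = 347; S = 42·(60 + 347)/2 = 8547.

8547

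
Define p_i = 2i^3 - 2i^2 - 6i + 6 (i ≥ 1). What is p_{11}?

p_{11} = 2·11^3 - 2·11^2 - 6·11 + 6 = 2360.

2360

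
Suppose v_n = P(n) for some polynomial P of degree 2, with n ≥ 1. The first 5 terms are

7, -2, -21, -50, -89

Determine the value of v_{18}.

1st diffs: -9, -19, -29, -39.
2nd diffs: -10, -10, -10 (constant).
So v_n = -5n^2 + 6n + 6.
Evaluating at n = 18 gives v_{18} = -1506.

-1506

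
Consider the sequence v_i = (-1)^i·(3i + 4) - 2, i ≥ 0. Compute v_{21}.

-69

(-1)^21 = -1; 3i + 4 at i=21 is 67; so v_{21} = -69.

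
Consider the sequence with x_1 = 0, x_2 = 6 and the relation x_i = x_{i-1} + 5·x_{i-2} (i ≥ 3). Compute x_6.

Applying the relation repeatedly:
x_3 = 6;  x_4 = 36;  x_5 = 66;  x_6 = 246.

246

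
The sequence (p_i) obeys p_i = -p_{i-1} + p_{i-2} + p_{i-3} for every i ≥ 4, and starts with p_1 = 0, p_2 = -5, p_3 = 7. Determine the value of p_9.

28

Applying the relation repeatedly:
p_4 = -12  p_5 = 14  p_6 = -19  p_7 = 21  p_8 = -26  p_9 = 28.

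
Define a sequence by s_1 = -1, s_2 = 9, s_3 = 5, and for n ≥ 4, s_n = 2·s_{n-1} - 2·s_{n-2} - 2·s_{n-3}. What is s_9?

Compute successive terms:
s_4 = -6, s_5 = -40, s_6 = -78, s_7 = -64, s_8 = 108, s_9 = 500.

500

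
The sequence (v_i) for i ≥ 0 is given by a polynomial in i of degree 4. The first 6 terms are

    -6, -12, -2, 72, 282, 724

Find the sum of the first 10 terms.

1st diffs: -6, 10, 74, 210, 442.
2nd diffs: 16, 64, 136, 232.
3rd diffs: 48, 72, 96.
4th diffs: 24, 24 (constant).
So v_i = i^4 + 2i^3 - 5i^2 - 4i - 6.
Continuing: 1518, 2808, 4762, 7572.
Summing i = 0..9 (10 terms) gives 17718.

17718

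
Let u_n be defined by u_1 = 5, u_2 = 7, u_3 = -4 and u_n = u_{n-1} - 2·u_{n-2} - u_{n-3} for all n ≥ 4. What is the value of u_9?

-157

Iterate the recurrence:
u_4 = -23;  u_5 = -22;  u_6 = 28;  u_7 = 95;  u_8 = 61;  u_9 = -157.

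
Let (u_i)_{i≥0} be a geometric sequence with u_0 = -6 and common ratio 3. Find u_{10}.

u_i = (-6)·3^(i-0).
u_{10} = (-6)·3^10 = -354294.

-354294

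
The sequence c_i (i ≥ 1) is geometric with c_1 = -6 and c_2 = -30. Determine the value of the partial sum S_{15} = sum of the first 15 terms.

-45776367186

Common ratio r = 5.
c_i = (-6)·5^(i-1).
S = (-6)·(5^15 - 1)/(5 - 1) = (-6)·(30517578125 - 1)/(4) = -45776367186.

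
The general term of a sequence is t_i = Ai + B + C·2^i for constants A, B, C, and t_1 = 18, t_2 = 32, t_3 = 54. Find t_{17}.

Plug in i = 1, 2, 3: A + B + 2C = 18; 2A + B + 4C = 32; 3A + B + 8C = 54.
Subtracting the first from the second: A + 2C = 14.
Subtracting the second from the third: A + 4C = 22.
Solving: C = 4, A = 6, then B = 4.
So t_i = 6·i + 4 + 4·2^i; at i=17 this is 524394.

524394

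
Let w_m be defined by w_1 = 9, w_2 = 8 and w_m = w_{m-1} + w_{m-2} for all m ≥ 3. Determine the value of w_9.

Iterate the recurrence:
w_3 = 17;  w_4 = 25;  w_5 = 42;  w_6 = 67;  w_7 = 109;  w_8 = 176;  w_9 = 285.

285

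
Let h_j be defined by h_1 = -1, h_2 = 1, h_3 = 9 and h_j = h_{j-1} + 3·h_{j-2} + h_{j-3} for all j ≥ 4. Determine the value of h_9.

1199

Compute successive terms:
h_4 = 11;  h_5 = 39;  h_6 = 81;  h_7 = 209;  h_8 = 491;  h_9 = 1199.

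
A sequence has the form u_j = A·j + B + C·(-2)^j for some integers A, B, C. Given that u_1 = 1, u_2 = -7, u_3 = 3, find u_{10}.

Plug in j = 1, 2, 3: A + B - 2C = 1; 2A + B + 4C = -7; 3A + B - 8C = 3.
Subtracting the first from the second: A + 6C = -8.
Subtracting the second from the third: A - 12C = 10.
Solving: C = -1, A = -2, then B = 1.
Hence u_{10} = -2·10 + 1 + (-1)·1024 = -1043.

-1043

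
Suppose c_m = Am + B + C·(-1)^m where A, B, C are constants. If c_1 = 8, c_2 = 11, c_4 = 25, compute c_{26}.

179

At m = 1, 2, 4: A + B - C = 8; 2A + B + C = 11; 4A + B + C = 25.
Subtracting the first from the second: A + 2C = 3.
Subtracting the second from the third: 2A = 14.
Solving: C = -2, A = 7, then B = -1.
Hence c_{26} = 7·26 + (-1) + (-2)·1 = 179.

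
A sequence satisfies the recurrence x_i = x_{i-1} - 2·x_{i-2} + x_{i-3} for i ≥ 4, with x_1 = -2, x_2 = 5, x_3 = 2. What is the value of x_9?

x_4 = -10; x_5 = -9; x_6 = 13; x_7 = 21; x_8 = -14; x_9 = -43.

-43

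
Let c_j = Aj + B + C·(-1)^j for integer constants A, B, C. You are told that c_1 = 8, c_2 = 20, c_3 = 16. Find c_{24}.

The three given values yield: A + B - C = 8; 2A + B + C = 20; 3A + B - C = 16.
Subtracting the first from the second: A + 2C = 12.
Subtracting the second from the third: A - 2C = -4.
Solving: C = 4, A = 4, then B = 8.
Therefore c_{24} = 96 + 8 + 4·1 = 108.

108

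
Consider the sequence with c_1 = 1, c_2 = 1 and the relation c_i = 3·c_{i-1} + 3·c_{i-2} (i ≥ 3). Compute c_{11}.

Step forward from the initial values:
c_3 = 6, c_4 = 21, c_5 = 81, c_6 = 306, c_7 = 1161, c_8 = 4401, c_9 = 16686, c_{10} = 63261, c_{11} = 239841.

239841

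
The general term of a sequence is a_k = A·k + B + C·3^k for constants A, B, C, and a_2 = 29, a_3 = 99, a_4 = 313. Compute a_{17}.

At k = 2, 3, 4: 2A + B + 9C = 29; 3A + B + 27C = 99; 4A + B + 81C = 313.
Subtracting the first from the second: A + 18C = 70.
Subtracting the second from the third: A + 54C = 214.
Solving: C = 4, A = -2, then B = -3.
Therefore a_{17} = -34 + (-3) + 4·129140163 = 516560615.

516560615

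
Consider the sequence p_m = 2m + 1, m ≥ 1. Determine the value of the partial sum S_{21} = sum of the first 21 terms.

Over m = 1..21: Σm = 231.
Total = (2)·231 + (1)·21 = 483.

483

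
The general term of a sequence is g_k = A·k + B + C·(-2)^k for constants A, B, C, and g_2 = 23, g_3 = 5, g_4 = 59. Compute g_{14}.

32855

At k = 2, 3, 4: 2A + B + 4C = 23; 3A + B - 8C = 5; 4A + B + 16C = 59.
Subtracting the first from the second: A - 12C = -18.
Subtracting the second from the third: A + 24C = 54.
Solving: C = 2, A = 6, then B = 3.
Hence g_{14} = 6·14 + 3 + 2·16384 = 32855.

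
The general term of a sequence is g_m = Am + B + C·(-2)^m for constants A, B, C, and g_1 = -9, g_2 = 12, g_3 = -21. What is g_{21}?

Plug in m = 1, 2, 3: A + B - 2C = -9; 2A + B + 4C = 12; 3A + B - 8C = -21.
Subtracting the first from the second: A + 6C = 21.
Subtracting the second from the third: A - 12C = -33.
Solving: C = 3, A = 3, then B = -6.
Hence g_{21} = 3·21 + (-6) + 3·(-2097152) = -6291399.

-6291399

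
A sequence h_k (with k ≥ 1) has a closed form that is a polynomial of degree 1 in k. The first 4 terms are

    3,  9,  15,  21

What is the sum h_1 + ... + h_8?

192

1st diffs: 6, 6, 6 (constant).
So h_k = 6k - 3.
Continuing: 27, 33, 39, 45.
Summing k = 1..8 (8 terms) gives 192.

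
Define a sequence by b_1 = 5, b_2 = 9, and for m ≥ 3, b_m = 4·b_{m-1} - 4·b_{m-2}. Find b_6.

Step forward from the initial values:
b_3 = 16  b_4 = 28  b_5 = 48  b_6 = 80.
(Characteristic roots are 2 and 2.)

80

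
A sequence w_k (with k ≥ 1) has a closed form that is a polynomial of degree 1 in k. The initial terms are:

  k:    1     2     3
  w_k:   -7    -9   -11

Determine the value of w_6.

1st diffs: -2, -2 (constant).
So w_k = -2k - 5.
Evaluating at k = 6 gives w_6 = -17.

-17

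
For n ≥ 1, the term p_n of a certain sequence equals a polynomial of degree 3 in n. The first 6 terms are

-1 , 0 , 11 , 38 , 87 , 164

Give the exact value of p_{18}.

1st diffs: 1, 11, 27, 49, 77.
2nd diffs: 10, 16, 22, 28.
3rd diffs: 6, 6, 6 (constant).
Newton forward-difference form: p_n = -1 + 1·C(n-1,1) + 10·C(n-1,2) + 6·C(n-1,3).
At n = 18: n-1 = 17, so p_{18} = -1 + 17 + 1360 + 4080 = 5456.

5456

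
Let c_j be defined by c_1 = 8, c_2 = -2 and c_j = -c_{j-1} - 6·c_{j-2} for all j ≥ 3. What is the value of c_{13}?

-267142

c_3 = -46;  c_4 = 58;  c_5 = 218;  …;  c_{10} = -25142;  c_{11} = 23258;  c_{12} = 127594;  c_{13} = -267142.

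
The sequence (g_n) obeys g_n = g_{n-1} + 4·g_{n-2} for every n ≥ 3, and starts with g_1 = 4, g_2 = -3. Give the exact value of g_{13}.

63509

Applying the relation repeatedly:
g_3 = 13;  g_4 = 1;  g_5 = 53;  …;  g_{10} = 3561;  g_{11} = 9853;  g_{12} = 24097;  g_{13} = 63509.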